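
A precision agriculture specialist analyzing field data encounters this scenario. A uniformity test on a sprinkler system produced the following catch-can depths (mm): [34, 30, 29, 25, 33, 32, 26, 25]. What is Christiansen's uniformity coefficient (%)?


xbar = 234 / 8 = 29.250
sum|xi - xbar| = 24
CU = 100 * (1 - 24 / (8 * 29.250))
   = 100 * (1 - 0.1026)
   = 89.74%


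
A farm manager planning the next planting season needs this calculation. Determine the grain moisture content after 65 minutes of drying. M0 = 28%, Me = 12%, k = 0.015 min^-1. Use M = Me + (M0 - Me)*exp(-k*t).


M = Me + (M0 - Me) * e^(-k*t)
  = 12 + (28 - 12) * e^(-0.015*65)
  = 12 + 16 * e^(-0.975)
  = 12 + 16 * 0.37719
  = 12 + 6.0351
  = 18.04%


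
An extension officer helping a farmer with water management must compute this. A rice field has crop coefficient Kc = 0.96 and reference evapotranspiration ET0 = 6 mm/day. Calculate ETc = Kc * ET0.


ETc = Kc * ET0
    = 0.96 * 6
    = 5.76 mm/day


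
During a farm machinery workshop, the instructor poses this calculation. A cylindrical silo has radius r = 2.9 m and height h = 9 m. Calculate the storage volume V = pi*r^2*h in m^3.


V = pi * r^2 * h
  = pi * 2.9^2 * 9
  = pi * 8.41 * 9
  = 237.79 m^3


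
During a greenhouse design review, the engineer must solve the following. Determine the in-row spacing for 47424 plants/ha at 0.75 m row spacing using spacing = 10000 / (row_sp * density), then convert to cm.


spacing = 10000 / (row_sp * density)
        = 10000 / (0.75 * 47424)
        = 10000 / 35568
        = 0.28115 m = 28.12 cm


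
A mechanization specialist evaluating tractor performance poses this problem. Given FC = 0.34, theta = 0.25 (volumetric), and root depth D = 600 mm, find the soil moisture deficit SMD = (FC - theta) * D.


SMD = (FC - theta) * D
    = (0.34 - 0.25) * 600
    = 0.090 * 600
    = 54 mm


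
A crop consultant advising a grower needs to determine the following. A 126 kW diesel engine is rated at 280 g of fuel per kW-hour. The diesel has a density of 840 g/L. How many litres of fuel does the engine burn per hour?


FC = P * BSFC / rho_fuel
   = 126 * 280 / 840
   = 35280 / 840
   = 42 L/h


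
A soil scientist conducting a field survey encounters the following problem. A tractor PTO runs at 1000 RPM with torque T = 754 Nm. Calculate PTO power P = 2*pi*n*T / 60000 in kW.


P = 2*pi*n*T / 60000
  = 2*pi * 1000 * 754 / 60000
  = 4737521.72 / 60000
  = 78.96 kW


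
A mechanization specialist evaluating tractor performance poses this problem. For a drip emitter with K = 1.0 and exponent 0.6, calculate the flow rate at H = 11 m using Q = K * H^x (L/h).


Q = K * H^x
  = 1.0 * 11^0.6
  = 1.0 * 4.2154
  = 4.22 L/h


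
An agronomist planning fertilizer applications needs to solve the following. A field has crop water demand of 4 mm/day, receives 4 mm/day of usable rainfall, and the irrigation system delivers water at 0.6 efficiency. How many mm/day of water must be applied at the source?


IWR = (ETc - Pe) / Ea
    = (4 - 4) / 0.6
    = 0 / 0.6
    = 0 mm/day


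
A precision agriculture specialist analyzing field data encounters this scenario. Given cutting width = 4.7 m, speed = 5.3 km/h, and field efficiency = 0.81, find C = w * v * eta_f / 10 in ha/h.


C = w * v * eta_f / 10
  = 4.7 * 5.3 * 0.81 / 10
  = 20.18 / 10
  = 2.02 ha/h


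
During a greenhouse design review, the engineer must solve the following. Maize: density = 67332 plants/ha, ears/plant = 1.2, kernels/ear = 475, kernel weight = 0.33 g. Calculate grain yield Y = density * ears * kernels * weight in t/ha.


Y = density * ears * kernels * kw
  = 67332 * 1.2 * 475 * 0.33 g/ha
  = 12665149.20 g/ha
  = 12665.15 kg/ha = 12.67 t/ha


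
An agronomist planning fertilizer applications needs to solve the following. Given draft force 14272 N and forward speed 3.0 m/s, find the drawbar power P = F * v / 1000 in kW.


P = F * v / 1000
  = 14272 * 3.0 / 1000
  = 42816 / 1000
  = 42.82 kW


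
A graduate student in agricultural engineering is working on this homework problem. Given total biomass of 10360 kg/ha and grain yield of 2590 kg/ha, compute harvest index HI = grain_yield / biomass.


HI = grain_yield / biomass
   = 2590 / 10360
   = 0.25


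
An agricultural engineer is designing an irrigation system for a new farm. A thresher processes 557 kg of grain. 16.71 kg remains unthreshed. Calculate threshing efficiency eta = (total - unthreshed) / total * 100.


eta = (total - unthreshed) / total * 100
    = (557 - 16.71) / 557 * 100
    = 540.29 / 557 * 100
    = 97%


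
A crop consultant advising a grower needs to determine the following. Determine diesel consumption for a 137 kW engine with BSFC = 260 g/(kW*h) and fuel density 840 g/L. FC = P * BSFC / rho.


FC = P * BSFC / rho_fuel
   = 137 * 260 / 840
   = 35620 / 840
   = 42.40 L/h


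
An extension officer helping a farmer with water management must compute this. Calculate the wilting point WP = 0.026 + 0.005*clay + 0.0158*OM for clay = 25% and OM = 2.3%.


WP = 0.026 + 0.005*25 + 0.0158*2.3
   = 0.026 + 0.1250 + 0.0363
   = 0.1873


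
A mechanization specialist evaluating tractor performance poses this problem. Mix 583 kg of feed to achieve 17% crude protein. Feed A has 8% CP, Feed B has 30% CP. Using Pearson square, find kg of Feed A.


parts_A = CP_b - target = 30 - 17 = 13
parts_B = target - CP_a = 17 - 8 = 9
total_parts = 13 + 9 = 22
Feed A = 583 * 13 / 22 = 344.50 kg
Feed B = 583 * 9 / 22 = 238.50 kg

344.50 kg


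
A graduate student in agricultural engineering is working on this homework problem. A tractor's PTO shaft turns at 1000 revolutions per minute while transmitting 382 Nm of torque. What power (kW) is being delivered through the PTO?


P = 2*pi*n*T / 60000
  = 2*pi * 1000 * 382 / 60000
  = 2400176.79 / 60000
  = 40.00 kW


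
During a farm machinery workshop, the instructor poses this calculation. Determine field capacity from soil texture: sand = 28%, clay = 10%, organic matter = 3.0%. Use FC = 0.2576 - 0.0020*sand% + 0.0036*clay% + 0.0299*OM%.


FC = 0.2576 - 0.0020*28 + 0.0036*10 + 0.0299*3.0
   = 0.2576 - 0.0560 + 0.0360 + 0.0897
   = 0.3273


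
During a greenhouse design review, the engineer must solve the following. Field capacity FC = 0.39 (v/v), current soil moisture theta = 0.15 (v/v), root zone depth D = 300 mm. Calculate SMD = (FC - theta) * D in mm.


SMD = (FC - theta) * D
    = (0.39 - 0.15) * 300
    = 0.240 * 300
    = 72 mm


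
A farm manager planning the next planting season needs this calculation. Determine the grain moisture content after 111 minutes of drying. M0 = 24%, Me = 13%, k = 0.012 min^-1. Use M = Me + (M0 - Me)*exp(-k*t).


M = Me + (M0 - Me) * e^(-k*t)
  = 13 + (24 - 13) * e^(-0.012*111)
  = 13 + 11 * e^(-1.332)
  = 13 + 11 * 0.26395
  = 13 + 2.9034
  = 15.90%


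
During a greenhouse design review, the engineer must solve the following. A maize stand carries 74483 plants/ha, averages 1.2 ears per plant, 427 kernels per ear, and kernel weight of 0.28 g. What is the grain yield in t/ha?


Y = density * ears * kernels * kw
  = 74483 * 1.2 * 427 * 0.28 g/ha
  = 10686224.98 g/ha
  = 10686.22 kg/ha = 10.69 t/ha


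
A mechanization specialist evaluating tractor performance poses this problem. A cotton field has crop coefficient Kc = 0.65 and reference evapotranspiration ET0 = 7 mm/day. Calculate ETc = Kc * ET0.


ETc = Kc * ET0
    = 0.65 * 7
    = 4.55 mm/day


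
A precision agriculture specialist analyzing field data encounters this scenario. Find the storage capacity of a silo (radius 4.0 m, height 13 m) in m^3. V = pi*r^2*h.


V = pi * r^2 * h
  = pi * 4.0^2 * 13
  = pi * 16 * 13
  = 653.45 m^3


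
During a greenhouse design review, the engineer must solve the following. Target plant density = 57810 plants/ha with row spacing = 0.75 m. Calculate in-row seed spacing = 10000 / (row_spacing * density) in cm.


spacing = 10000 / (row_sp * density)
        = 10000 / (0.75 * 57810)
        = 10000 / 43357.50
        = 0.23064 m = 23.06 cm


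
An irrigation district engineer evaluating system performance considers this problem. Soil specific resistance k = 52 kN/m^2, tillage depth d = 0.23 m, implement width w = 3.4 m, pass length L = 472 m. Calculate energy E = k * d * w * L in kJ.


E = k * d * w * L
  = 52 * 0.23 * 3.4 * 472
  = 19193.41 kJ


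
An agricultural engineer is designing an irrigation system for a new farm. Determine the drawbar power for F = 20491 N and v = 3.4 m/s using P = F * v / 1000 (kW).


P = F * v / 1000
  = 20491 * 3.4 / 1000
  = 69669.40 / 1000
  = 69.67 kW


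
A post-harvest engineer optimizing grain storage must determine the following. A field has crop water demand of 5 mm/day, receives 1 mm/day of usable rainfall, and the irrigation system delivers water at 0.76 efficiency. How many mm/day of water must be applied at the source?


IWR = (ETc - Pe) / Ea
    = (5 - 1) / 0.76
    = 4 / 0.76
    = 5.26 mm/day


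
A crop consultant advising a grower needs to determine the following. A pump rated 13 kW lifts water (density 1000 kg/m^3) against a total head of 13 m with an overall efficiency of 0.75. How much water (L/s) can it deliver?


Q = (P * 1000 * eta) / (rho * g * H)
  = (13 * 1000 * 0.75) / (1000 * 9.81 * 13)
  = 9750 / 127530
  = 0.07645 m^3/s = 76.45 L/s


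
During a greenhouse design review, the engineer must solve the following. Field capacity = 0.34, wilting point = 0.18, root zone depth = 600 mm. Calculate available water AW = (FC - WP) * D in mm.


AW = (FC - WP) * D
   = (0.34 - 0.18) * 600
   = 0.16 * 600
   = 96 mm


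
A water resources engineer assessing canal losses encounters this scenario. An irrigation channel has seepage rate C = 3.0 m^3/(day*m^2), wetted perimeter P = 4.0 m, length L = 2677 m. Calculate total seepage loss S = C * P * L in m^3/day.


S = C * P * L
  = 3.0 * 4.0 * 2677
  = 32124 m^3/day


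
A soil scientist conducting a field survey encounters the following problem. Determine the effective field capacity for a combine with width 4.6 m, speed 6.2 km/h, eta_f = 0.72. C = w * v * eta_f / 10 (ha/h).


C = w * v * eta_f / 10
  = 4.6 * 6.2 * 0.72 / 10
  = 20.53 / 10
  = 2.05 ha/h


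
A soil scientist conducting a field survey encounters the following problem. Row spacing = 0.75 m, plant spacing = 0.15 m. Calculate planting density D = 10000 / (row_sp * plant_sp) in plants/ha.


D = 10000 / (row_sp * plant_sp)
  = 10000 / (0.75 * 0.15)
  = 10000 / 0.1125
  = 88888.89 plants/ha


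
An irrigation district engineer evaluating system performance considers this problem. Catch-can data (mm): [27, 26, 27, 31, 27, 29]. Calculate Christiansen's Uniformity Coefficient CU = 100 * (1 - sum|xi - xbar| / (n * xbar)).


xbar = 167 / 6 = 27.833
sum|xi - xbar| = 8.667
CU = 100 * (1 - 8.667 / (6 * 27.833))
   = 100 * (1 - 0.0519)
   = 94.81%


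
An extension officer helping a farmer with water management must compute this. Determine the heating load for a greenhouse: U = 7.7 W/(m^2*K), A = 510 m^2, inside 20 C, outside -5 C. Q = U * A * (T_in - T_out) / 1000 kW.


dT = 20 - (-5) = 25 K
Q = U * A * dT
  = 7.7 * 510 * 25
  = 98175 W = 98.18 kW


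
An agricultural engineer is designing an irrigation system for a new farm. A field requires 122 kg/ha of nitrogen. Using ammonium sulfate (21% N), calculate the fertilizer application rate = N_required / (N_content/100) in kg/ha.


Rate = N_required / (N_content / 100)
     = 122 / (21 / 100)
     = 122 / 0.21
     = 580.95 kg/ha


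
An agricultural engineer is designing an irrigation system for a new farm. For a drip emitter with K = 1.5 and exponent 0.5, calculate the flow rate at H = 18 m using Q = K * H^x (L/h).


Q = K * H^x
  = 1.5 * 18^0.5
  = 1.5 * 4.2426
  = 6.36 L/h


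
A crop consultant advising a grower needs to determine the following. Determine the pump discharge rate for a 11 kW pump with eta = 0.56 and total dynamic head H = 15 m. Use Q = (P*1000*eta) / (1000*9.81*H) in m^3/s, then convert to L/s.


Q = (P * 1000 * eta) / (rho * g * H)
  = (11 * 1000 * 0.56) / (1000 * 9.81 * 15)
  = 6160 / 147150
  = 0.04186 m^3/s = 41.86 L/s


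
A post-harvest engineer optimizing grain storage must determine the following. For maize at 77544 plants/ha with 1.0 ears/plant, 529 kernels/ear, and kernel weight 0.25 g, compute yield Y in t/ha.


Y = density * ears * kernels * kw
  = 77544 * 1.0 * 529 * 0.25 g/ha
  = 10255194 g/ha
  = 10255.19 kg/ha = 10.26 t/ha


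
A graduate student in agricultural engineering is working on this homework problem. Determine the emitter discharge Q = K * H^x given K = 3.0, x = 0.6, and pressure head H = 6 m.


Q = K * H^x
  = 3.0 * 6^0.6
  = 3.0 * 2.9302
  = 8.79 L/h


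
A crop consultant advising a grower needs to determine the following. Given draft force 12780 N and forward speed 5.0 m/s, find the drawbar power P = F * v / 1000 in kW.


P = F * v / 1000
  = 12780 * 5.0 / 1000
  = 63900 / 1000
  = 63.90 kW


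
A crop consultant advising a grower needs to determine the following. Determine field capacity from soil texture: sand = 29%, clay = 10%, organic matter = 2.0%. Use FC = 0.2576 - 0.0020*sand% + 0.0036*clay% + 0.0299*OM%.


FC = 0.2576 - 0.0020*29 + 0.0036*10 + 0.0299*2.0
   = 0.2576 - 0.0580 + 0.0360 + 0.0598
   = 0.2954


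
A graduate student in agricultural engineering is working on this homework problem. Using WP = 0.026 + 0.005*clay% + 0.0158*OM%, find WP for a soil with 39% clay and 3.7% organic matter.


WP = 0.026 + 0.005*39 + 0.0158*3.7
   = 0.026 + 0.1950 + 0.0585
   = 0.2795


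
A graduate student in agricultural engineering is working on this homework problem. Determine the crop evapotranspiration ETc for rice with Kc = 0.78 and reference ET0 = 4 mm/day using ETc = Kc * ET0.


ETc = Kc * ET0
    = 0.78 * 4
    = 3.12 mm/day


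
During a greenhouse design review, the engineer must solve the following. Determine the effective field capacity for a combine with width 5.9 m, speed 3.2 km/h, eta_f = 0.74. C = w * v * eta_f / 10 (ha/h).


C = w * v * eta_f / 10
  = 5.9 * 3.2 * 0.74 / 10
  = 13.97 / 10
  = 1.40 ha/h


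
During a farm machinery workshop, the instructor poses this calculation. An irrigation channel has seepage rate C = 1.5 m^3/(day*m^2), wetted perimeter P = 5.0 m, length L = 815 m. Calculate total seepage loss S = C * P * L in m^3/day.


S = C * P * L
  = 1.5 * 5.0 * 815
  = 6112.50 m^3/day


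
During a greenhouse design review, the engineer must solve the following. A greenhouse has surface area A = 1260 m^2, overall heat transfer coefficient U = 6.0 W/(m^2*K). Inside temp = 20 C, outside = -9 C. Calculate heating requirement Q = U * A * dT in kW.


dT = 20 - (-9) = 29 K
Q = U * A * dT
  = 6.0 * 1260 * 29
  = 219240 W = 219.24 kW


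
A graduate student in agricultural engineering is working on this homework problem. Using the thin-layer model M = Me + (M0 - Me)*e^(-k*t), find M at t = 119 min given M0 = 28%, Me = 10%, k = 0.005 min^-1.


M = Me + (M0 - Me) * e^(-k*t)
  = 10 + (28 - 10) * e^(-0.005*119)
  = 10 + 18 * e^(-0.595)
  = 10 + 18 * 0.55156
  = 10 + 9.9281
  = 19.93%


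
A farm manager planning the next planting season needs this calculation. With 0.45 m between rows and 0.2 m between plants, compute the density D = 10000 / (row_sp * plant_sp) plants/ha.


D = 10000 / (row_sp * plant_sp)
  = 10000 / (0.45 * 0.2)
  = 10000 / 0.0900
  = 111111.11 plants/ha


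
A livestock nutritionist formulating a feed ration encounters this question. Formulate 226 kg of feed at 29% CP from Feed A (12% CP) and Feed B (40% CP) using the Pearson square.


parts_A = CP_b - target = 40 - 29 = 11
parts_B = target - CP_a = 29 - 12 = 17
total_parts = 11 + 17 = 28
Feed A = 226 * 11 / 28 = 88.79 kg
Feed B = 226 * 17 / 28 = 137.21 kg

88.79 kg


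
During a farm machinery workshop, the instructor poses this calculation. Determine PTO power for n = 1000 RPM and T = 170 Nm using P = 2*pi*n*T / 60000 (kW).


P = 2*pi*n*T / 60000
  = 2*pi * 1000 * 170 / 60000
  = 1068141.50 / 60000
  = 17.80 kW


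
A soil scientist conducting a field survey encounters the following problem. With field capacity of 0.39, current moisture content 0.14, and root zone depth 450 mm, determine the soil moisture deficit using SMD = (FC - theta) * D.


SMD = (FC - theta) * D
    = (0.39 - 0.14) * 450
    = 0.250 * 450
    = 112.50 mm


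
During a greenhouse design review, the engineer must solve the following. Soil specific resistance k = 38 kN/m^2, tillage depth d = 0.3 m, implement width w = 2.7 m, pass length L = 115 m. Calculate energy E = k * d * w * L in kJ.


E = k * d * w * L
  = 38 * 0.3 * 2.7 * 115
  = 3539.70 kJ


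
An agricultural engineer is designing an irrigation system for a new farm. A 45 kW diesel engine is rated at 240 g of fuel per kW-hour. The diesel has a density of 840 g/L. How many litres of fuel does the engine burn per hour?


FC = P * BSFC / rho_fuel
   = 45 * 240 / 840
   = 10800 / 840
   = 12.86 L/h


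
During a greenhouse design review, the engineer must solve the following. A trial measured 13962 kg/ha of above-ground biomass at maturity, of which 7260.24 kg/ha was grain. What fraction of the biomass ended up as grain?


HI = grain_yield / biomass
   = 7260.24 / 13962
   = 0.52


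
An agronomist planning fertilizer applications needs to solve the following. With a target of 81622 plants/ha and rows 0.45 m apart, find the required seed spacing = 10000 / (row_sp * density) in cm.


spacing = 10000 / (row_sp * density)
        = 10000 / (0.45 * 81622)
        = 10000 / 36729.90
        = 0.27226 m = 27.23 cm


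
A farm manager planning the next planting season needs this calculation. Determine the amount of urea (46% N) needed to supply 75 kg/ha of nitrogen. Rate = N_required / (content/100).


Rate = N_required / (N_content / 100)
     = 75 / (46 / 100)
     = 75 / 0.46
     = 163.04 kg/ha


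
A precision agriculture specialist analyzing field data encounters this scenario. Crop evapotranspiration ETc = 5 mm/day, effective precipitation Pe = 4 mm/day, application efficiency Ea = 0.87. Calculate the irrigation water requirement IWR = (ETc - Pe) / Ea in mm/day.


IWR = (ETc - Pe) / Ea
    = (5 - 4) / 0.87
    = 1 / 0.87
    = 1.15 mm/day


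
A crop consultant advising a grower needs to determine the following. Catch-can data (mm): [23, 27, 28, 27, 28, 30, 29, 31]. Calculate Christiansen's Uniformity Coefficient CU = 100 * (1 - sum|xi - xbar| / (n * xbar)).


xbar = 223 / 8 = 27.875
sum|xi - xbar| = 13.250
CU = 100 * (1 - 13.250 / (8 * 27.875))
   = 100 * (1 - 0.0594)
   = 94.06%


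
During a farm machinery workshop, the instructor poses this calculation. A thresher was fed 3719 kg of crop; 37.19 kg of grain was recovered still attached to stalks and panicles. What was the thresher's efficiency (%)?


eta = (total - unthreshed) / total * 100
    = (3719 - 37.19) / 3719 * 100
    = 3681.81 / 3719 * 100
    = 99%


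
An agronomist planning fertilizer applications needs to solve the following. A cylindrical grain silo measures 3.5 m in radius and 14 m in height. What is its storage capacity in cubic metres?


V = pi * r^2 * h
  = pi * 3.5^2 * 14
  = pi * 12.25 * 14
  = 538.78 m^3


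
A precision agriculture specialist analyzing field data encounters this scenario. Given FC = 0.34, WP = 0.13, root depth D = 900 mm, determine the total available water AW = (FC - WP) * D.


AW = (FC - WP) * D
   = (0.34 - 0.13) * 900
   = 0.21 * 900
   = 189 mm


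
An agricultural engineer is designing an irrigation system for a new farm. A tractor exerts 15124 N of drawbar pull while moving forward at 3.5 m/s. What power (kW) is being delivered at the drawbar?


P = F * v / 1000
  = 15124 * 3.5 / 1000
  = 52934 / 1000
  = 52.93 kW


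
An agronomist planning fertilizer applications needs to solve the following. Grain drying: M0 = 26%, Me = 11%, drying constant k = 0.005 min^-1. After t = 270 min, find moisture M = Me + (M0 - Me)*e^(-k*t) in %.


M = Me + (M0 - Me) * e^(-k*t)
  = 11 + (26 - 11) * e^(-0.005*270)
  = 11 + 15 * e^(-1.350)
  = 11 + 15 * 0.25924
  = 11 + 3.8886
  = 14.89%


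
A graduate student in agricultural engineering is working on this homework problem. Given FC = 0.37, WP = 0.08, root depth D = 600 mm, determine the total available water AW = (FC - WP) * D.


AW = (FC - WP) * D
   = (0.37 - 0.08) * 600
   = 0.29 * 600
   = 174 mm


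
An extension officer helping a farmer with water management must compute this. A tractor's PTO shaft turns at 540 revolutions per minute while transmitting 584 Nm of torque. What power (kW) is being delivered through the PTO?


P = 2*pi*n*T / 60000
  = 2*pi * 540 * 584 / 60000
  = 1981465.32 / 60000
  = 33.02 kW


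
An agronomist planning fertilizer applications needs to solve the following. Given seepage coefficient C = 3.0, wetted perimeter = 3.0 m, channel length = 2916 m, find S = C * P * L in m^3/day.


S = C * P * L
  = 3.0 * 3.0 * 2916
  = 26244 m^3/day


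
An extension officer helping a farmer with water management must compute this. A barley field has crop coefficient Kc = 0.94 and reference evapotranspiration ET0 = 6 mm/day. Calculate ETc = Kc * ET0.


ETc = Kc * ET0
    = 0.94 * 6
    = 5.64 mm/day


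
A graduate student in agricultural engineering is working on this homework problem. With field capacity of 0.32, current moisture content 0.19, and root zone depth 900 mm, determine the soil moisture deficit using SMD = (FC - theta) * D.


SMD = (FC - theta) * D
    = (0.32 - 0.19) * 900
    = 0.130 * 900
    = 117 mm


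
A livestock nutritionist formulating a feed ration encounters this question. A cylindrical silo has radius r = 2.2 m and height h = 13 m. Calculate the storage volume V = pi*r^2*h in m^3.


V = pi * r^2 * h
  = pi * 2.2^2 * 13
  = pi * 4.84 * 13
  = 197.67 m^3


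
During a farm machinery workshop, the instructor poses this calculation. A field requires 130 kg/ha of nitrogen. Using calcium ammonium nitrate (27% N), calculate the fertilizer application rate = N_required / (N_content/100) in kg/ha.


Rate = N_required / (N_content / 100)
     = 130 / (27 / 100)
     = 130 / 0.27
     = 481.48 kg/ha


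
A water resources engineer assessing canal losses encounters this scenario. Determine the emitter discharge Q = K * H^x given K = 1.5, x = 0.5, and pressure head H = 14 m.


Q = K * H^x
  = 1.5 * 14^0.5
  = 1.5 * 3.7417
  = 5.61 L/h


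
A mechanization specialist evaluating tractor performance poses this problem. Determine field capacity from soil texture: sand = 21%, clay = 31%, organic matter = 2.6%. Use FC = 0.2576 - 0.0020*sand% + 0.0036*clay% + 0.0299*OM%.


FC = 0.2576 - 0.0020*21 + 0.0036*31 + 0.0299*2.6
   = 0.2576 - 0.0420 + 0.1116 + 0.0777
   = 0.4049


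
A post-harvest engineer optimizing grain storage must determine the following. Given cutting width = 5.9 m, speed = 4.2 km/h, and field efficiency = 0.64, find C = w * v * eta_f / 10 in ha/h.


C = w * v * eta_f / 10
  = 5.9 * 4.2 * 0.64 / 10
  = 15.86 / 10
  = 1.59 ha/h


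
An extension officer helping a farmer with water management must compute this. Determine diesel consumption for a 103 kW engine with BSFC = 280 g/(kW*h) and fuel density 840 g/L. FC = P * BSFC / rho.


FC = P * BSFC / rho_fuel
   = 103 * 280 / 840
   = 28840 / 840
   = 34.33 L/h


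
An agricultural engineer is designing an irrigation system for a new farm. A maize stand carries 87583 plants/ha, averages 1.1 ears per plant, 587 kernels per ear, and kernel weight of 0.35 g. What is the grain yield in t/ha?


Y = density * ears * kernels * kw
  = 87583 * 1.1 * 587 * 0.35 g/ha
  = 19793320.09 g/ha
  = 19793.32 kg/ha = 19.79 t/ha


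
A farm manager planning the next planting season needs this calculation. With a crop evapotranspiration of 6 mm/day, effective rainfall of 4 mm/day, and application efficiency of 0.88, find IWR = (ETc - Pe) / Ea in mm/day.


IWR = (ETc - Pe) / Ea
    = (6 - 4) / 0.88
    = 2 / 0.88
    = 2.27 mm/day


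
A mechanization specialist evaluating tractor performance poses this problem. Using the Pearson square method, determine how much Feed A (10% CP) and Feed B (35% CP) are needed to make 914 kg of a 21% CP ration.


parts_A = CP_b - target = 35 - 21 = 14
parts_B = target - CP_a = 21 - 10 = 11
total_parts = 14 + 11 = 25
Feed A = 914 * 14 / 25 = 511.84 kg
Feed B = 914 * 11 / 25 = 402.16 kg

511.84 kg


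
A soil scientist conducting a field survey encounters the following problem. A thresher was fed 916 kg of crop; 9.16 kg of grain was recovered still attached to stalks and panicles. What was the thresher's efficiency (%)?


eta = (total - unthreshed) / total * 100
    = (916 - 9.16) / 916 * 100
    = 906.84 / 916 * 100
    = 99%


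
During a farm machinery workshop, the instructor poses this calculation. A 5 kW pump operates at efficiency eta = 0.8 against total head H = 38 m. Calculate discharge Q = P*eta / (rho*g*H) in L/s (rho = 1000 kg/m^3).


Q = (P * 1000 * eta) / (rho * g * H)
  = (5 * 1000 * 0.8) / (1000 * 9.81 * 38)
  = 4000 / 372780
  = 0.01073 m^3/s = 10.73 L/s


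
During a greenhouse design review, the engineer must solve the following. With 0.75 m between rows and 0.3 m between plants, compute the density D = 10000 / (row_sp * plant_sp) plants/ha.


D = 10000 / (row_sp * plant_sp)
  = 10000 / (0.75 * 0.3)
  = 10000 / 0.2250
  = 44444.44 plants/ha


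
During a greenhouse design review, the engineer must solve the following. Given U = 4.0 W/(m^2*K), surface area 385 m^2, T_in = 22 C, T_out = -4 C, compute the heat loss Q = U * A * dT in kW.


dT = 22 - (-4) = 26 K
Q = U * A * dT
  = 4.0 * 385 * 26
  = 40040 W = 40.04 kW


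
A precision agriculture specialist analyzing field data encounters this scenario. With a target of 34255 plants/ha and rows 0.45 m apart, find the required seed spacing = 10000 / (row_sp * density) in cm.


spacing = 10000 / (row_sp * density)
        = 10000 / (0.45 * 34255)
        = 10000 / 15414.75
        = 0.64873 m = 64.87 cm


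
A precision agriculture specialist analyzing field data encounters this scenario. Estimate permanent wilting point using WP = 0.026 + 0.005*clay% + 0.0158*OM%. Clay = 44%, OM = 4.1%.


WP = 0.026 + 0.005*44 + 0.0158*4.1
   = 0.026 + 0.2200 + 0.0648
   = 0.3108


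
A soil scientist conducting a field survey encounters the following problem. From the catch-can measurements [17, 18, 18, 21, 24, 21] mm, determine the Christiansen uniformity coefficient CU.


xbar = 119 / 6 = 19.833
sum|xi - xbar| = 13
CU = 100 * (1 - 13 / (6 * 19.833))
   = 100 * (1 - 0.1092)
   = 89.08%


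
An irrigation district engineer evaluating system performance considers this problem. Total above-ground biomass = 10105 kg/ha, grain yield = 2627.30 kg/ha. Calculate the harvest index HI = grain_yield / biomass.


HI = grain_yield / biomass
   = 2627.30 / 10105
   = 0.26


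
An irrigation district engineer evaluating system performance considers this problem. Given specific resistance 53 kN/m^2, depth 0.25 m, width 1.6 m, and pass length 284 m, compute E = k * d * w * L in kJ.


E = k * d * w * L
  = 53 * 0.25 * 1.6 * 284
  = 6020.80 kJ


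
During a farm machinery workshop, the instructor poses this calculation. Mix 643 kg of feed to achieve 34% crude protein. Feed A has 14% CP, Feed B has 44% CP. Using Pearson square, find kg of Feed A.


parts_A = CP_b - target = 44 - 34 = 10
parts_B = target - CP_a = 34 - 14 = 20
total_parts = 10 + 20 = 30
Feed A = 643 * 10 / 30 = 214.33 kg
Feed B = 643 * 20 / 30 = 428.67 kg

214.33 kg


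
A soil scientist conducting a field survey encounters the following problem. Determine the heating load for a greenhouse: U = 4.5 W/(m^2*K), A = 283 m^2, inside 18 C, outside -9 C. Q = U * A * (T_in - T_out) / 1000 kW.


dT = 18 - (-9) = 27 K
Q = U * A * dT
  = 4.5 * 283 * 27
  = 34384.50 W = 34.38 kW


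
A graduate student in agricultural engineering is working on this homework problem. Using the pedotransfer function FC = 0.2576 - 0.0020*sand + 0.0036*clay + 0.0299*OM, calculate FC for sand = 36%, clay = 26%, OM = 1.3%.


FC = 0.2576 - 0.0020*36 + 0.0036*26 + 0.0299*1.3
   = 0.2576 - 0.0720 + 0.0936 + 0.0389
   = 0.3181


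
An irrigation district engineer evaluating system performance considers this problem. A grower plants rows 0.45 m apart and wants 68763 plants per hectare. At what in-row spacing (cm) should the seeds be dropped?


spacing = 10000 / (row_sp * density)
        = 10000 / (0.45 * 68763)
        = 10000 / 30943.35
        = 0.32317 m = 32.32 cm


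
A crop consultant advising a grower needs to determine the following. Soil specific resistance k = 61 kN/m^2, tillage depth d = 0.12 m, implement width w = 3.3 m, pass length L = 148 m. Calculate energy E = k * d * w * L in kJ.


E = k * d * w * L
  = 61 * 0.12 * 3.3 * 148
  = 3575.09 kJ


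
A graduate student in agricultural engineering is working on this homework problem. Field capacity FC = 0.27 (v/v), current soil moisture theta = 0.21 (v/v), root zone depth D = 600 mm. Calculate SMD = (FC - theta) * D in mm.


SMD = (FC - theta) * D
    = (0.27 - 0.21) * 600
    = 0.060 * 600
    = 36 mm


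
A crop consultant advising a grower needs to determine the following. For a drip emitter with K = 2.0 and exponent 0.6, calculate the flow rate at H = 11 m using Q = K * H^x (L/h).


Q = K * H^x
  = 2.0 * 11^0.6
  = 2.0 * 4.2154
  = 8.43 L/h


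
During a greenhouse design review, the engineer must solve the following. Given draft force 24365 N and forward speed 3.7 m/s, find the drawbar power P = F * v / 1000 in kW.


P = F * v / 1000
  = 24365 * 3.7 / 1000
  = 90150.50 / 1000
  = 90.15 kW


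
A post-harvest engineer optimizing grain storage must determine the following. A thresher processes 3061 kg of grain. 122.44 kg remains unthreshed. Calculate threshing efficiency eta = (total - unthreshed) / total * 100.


eta = (total - unthreshed) / total * 100
    = (3061 - 122.44) / 3061 * 100
    = 2938.56 / 3061 * 100
    = 96%


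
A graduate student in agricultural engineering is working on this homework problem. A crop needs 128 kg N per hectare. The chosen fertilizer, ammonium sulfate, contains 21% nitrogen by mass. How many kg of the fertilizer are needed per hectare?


Rate = N_required / (N_content / 100)
     = 128 / (21 / 100)
     = 128 / 0.21
     = 609.52 kg/ha


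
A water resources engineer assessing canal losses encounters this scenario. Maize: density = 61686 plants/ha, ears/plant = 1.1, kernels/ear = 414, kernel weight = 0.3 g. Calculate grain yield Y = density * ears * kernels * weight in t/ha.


Y = density * ears * kernels * kw
  = 61686 * 1.1 * 414 * 0.3 g/ha
  = 8427541.32 g/ha
  = 8427.54 kg/ha = 8.43 t/ha


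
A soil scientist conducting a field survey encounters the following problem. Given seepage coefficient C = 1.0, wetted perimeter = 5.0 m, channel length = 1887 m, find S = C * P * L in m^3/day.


S = C * P * L
  = 1.0 * 5.0 * 1887
  = 9435 m^3/day


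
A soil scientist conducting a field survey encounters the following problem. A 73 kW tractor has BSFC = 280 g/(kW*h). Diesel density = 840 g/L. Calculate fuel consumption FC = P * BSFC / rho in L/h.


FC = P * BSFC / rho_fuel
   = 73 * 280 / 840
   = 20440 / 840
   = 24.33 L/h


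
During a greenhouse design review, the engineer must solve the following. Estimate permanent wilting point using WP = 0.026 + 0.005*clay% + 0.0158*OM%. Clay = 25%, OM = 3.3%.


WP = 0.026 + 0.005*25 + 0.0158*3.3
   = 0.026 + 0.1250 + 0.0521
   = 0.2031


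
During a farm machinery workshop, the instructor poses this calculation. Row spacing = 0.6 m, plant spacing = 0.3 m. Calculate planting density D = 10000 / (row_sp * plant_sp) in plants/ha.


D = 10000 / (row_sp * plant_sp)
  = 10000 / (0.6 * 0.3)
  = 10000 / 0.1800
  = 55555.56 plants/ha


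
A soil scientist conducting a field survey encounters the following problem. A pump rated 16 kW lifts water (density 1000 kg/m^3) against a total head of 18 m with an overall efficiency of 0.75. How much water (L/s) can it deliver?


Q = (P * 1000 * eta) / (rho * g * H)
  = (16 * 1000 * 0.75) / (1000 * 9.81 * 18)
  = 12000 / 176580
  = 0.06796 m^3/s = 67.96 L/s


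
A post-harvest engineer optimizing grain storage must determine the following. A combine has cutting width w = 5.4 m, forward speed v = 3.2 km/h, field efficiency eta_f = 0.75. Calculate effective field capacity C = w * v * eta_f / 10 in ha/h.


C = w * v * eta_f / 10
  = 5.4 * 3.2 * 0.75 / 10
  = 12.96 / 10
  = 1.30 ha/h


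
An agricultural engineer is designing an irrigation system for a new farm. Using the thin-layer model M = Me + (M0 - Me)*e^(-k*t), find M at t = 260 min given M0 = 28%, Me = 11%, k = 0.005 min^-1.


M = Me + (M0 - Me) * e^(-k*t)
  = 11 + (28 - 11) * e^(-0.005*260)
  = 11 + 17 * e^(-1.300)
  = 11 + 17 * 0.27253
  = 11 + 4.6330
  = 15.63%


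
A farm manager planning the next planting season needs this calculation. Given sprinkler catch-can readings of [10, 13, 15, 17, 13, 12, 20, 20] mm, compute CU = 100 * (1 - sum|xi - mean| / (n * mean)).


xbar = 120 / 8 = 15
sum|xi - xbar| = 24
CU = 100 * (1 - 24 / (8 * 15))
   = 100 * (1 - 0.2000)
   = 80%


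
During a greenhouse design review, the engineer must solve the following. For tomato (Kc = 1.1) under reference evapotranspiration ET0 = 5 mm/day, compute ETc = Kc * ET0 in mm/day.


ETc = Kc * ET0
    = 1.1 * 5
    = 5.50 mm/day


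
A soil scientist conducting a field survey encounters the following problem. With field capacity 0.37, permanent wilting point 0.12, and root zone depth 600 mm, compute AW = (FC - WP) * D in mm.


AW = (FC - WP) * D
   = (0.37 - 0.12) * 600
   = 0.25 * 600
   = 150 mm


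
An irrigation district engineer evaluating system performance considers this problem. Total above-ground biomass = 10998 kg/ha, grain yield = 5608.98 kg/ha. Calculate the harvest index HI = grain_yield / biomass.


HI = grain_yield / biomass
   = 5608.98 / 10998
   = 0.51


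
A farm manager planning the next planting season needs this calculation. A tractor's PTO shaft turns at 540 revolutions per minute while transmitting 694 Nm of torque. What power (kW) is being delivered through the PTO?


P = 2*pi*n*T / 60000
  = 2*pi * 540 * 694 / 60000
  = 2354686.53 / 60000
  = 39.24 kW


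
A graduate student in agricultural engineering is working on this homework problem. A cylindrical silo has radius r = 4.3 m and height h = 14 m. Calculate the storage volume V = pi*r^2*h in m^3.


V = pi * r^2 * h
  = pi * 4.3^2 * 14
  = pi * 18.49 * 14
  = 813.23 m^3


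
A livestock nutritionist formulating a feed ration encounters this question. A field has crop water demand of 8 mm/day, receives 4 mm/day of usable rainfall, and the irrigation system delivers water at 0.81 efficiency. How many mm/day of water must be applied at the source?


IWR = (ETc - Pe) / Ea
    = (8 - 4) / 0.81
    = 4 / 0.81
    = 4.94 mm/day


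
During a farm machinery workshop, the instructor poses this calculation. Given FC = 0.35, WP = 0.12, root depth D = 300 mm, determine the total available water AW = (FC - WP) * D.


AW = (FC - WP) * D
   = (0.35 - 0.12) * 300
   = 0.23 * 300
   = 69 mm


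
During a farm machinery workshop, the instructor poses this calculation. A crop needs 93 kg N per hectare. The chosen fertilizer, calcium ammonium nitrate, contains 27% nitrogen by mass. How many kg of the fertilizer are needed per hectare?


Rate = N_required / (N_content / 100)
     = 93 / (27 / 100)
     = 93 / 0.27
     = 344.44 kg/ha


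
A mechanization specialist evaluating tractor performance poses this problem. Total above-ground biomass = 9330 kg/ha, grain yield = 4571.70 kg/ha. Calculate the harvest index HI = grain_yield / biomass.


HI = grain_yield / biomass
   = 4571.70 / 9330
   = 0.49


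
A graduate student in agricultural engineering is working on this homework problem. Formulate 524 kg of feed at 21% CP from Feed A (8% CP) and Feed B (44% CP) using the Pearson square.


parts_A = CP_b - target = 44 - 21 = 23
parts_B = target - CP_a = 21 - 8 = 13
total_parts = 23 + 13 = 36
Feed A = 524 * 23 / 36 = 334.78 kg
Feed B = 524 * 13 / 36 = 189.22 kg

334.78 kg


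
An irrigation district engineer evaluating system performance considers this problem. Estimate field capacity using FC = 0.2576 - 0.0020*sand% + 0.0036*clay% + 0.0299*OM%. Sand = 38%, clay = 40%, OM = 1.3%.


FC = 0.2576 - 0.0020*38 + 0.0036*40 + 0.0299*1.3
   = 0.2576 - 0.0760 + 0.1440 + 0.0389
   = 0.3645


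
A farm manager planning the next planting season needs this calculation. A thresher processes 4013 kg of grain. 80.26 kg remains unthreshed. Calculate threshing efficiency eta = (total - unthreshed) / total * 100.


eta = (total - unthreshed) / total * 100
    = (4013 - 80.26) / 4013 * 100
    = 3932.74 / 4013 * 100
    = 98%


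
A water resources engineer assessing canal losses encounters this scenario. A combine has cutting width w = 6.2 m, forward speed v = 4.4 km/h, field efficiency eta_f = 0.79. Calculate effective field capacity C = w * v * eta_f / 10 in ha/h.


C = w * v * eta_f / 10
  = 6.2 * 4.4 * 0.79 / 10
  = 21.55 / 10
  = 2.16 ha/h


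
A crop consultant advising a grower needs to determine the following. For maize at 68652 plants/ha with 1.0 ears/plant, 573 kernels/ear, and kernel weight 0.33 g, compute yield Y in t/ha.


Y = density * ears * kernels * kw
  = 68652 * 1.0 * 573 * 0.33 g/ha
  = 12981406.68 g/ha
  = 12981.41 kg/ha = 12.98 t/ha


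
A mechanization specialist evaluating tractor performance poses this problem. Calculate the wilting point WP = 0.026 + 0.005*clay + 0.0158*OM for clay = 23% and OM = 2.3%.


WP = 0.026 + 0.005*23 + 0.0158*2.3
   = 0.026 + 0.1150 + 0.0363
   = 0.1773


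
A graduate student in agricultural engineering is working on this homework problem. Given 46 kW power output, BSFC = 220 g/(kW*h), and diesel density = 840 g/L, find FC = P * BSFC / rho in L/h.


FC = P * BSFC / rho_fuel
   = 46 * 220 / 840
   = 10120 / 840
   = 12.05 L/h


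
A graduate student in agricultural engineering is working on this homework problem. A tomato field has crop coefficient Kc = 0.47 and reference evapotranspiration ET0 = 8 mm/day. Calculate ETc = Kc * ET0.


ETc = Kc * ET0
    = 0.47 * 8
    = 3.76 mm/day


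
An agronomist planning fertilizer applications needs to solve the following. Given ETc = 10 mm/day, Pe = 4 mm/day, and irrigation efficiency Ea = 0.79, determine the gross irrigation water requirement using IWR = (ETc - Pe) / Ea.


IWR = (ETc - Pe) / Ea
    = (10 - 4) / 0.79
    = 6 / 0.79
    = 7.59 mm/day


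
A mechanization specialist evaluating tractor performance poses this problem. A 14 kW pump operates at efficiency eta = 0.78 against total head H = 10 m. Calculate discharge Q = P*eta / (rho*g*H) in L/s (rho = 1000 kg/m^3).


Q = (P * 1000 * eta) / (rho * g * H)
  = (14 * 1000 * 0.78) / (1000 * 9.81 * 10)
  = 10920 / 98100
  = 0.11131 m^3/s = 111.31 L/s


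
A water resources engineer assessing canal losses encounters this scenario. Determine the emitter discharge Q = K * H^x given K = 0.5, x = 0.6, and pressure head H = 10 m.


Q = K * H^x
  = 0.5 * 10^0.6
  = 0.5 * 3.9811
  = 1.99 L/h


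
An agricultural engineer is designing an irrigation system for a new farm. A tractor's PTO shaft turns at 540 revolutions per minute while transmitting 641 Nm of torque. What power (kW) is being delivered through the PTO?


P = 2*pi*n*T / 60000
  = 2*pi * 540 * 641 / 60000
  = 2174861.76 / 60000
  = 36.25 kW


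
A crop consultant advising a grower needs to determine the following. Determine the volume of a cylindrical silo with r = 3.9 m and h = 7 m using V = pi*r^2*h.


V = pi * r^2 * h
  = pi * 3.9^2 * 7
  = pi * 15.21 * 7
  = 334.49 m^3
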